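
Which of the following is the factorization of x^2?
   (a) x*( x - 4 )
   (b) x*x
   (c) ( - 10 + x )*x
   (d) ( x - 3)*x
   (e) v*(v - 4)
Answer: b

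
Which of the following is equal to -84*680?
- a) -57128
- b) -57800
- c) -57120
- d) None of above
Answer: c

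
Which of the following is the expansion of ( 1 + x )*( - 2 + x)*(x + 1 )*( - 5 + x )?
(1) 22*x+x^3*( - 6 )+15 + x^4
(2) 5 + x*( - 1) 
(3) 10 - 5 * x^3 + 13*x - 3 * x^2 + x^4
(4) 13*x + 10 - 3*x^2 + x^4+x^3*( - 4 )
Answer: 3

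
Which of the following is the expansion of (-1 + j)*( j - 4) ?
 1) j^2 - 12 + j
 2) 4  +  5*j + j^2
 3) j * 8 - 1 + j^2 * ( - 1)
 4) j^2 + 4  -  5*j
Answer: 4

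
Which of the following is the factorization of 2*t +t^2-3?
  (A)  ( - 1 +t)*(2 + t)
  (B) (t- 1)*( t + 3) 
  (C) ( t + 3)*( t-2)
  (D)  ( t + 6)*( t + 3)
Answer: B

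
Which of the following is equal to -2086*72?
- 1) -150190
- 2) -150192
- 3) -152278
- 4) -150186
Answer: 2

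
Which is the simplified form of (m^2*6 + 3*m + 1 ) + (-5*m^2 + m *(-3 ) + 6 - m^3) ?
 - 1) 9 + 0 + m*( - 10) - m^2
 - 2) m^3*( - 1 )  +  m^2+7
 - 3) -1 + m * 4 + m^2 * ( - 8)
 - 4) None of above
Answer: 2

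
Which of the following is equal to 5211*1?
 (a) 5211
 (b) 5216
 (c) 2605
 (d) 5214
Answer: a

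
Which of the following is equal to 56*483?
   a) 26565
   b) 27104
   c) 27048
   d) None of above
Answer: c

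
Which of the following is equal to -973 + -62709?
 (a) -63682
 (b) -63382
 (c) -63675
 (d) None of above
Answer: a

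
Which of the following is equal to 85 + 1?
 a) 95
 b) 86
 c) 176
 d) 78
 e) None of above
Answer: b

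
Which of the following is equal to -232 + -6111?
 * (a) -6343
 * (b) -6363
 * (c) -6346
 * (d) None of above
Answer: a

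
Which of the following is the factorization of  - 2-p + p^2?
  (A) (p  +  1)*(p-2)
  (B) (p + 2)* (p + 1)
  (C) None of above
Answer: A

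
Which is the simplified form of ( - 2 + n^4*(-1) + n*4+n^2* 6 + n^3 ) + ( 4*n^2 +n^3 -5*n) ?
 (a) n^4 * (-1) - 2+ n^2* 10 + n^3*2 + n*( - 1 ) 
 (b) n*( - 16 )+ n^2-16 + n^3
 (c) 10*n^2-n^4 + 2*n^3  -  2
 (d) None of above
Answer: a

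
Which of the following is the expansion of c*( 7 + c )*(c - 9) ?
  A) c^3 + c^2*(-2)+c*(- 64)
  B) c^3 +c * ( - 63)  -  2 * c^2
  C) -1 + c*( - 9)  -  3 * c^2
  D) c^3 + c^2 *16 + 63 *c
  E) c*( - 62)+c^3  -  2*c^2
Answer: B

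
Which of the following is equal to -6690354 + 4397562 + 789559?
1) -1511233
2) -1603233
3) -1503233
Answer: 3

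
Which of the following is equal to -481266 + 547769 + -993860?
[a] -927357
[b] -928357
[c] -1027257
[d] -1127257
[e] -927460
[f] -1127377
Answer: a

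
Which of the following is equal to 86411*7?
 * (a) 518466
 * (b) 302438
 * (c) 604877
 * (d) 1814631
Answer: c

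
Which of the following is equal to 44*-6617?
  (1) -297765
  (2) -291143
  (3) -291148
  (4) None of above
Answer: 3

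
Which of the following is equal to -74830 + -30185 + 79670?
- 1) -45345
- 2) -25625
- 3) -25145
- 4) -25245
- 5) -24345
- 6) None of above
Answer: 6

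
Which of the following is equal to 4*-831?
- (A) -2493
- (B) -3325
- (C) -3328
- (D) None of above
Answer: D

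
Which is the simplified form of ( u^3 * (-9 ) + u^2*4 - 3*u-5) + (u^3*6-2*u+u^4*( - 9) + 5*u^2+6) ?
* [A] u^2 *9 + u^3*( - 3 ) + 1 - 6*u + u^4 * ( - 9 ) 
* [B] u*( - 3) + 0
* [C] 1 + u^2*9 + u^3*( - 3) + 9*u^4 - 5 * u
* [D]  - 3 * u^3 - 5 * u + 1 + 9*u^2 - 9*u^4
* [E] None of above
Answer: D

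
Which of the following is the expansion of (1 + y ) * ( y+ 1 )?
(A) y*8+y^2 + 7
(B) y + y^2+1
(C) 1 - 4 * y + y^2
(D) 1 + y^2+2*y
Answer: D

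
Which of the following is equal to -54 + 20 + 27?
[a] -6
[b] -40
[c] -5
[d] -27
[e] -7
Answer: e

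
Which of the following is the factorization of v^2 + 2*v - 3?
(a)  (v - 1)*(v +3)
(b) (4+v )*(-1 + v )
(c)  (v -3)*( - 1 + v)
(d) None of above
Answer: a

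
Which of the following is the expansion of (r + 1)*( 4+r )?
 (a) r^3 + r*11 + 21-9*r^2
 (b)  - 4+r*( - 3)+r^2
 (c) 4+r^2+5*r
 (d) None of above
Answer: c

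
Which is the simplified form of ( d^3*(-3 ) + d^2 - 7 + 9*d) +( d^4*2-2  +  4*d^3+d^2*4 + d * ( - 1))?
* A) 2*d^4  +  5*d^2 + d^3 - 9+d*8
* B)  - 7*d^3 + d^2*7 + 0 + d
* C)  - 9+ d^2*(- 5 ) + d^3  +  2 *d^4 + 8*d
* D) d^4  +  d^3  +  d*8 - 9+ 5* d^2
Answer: A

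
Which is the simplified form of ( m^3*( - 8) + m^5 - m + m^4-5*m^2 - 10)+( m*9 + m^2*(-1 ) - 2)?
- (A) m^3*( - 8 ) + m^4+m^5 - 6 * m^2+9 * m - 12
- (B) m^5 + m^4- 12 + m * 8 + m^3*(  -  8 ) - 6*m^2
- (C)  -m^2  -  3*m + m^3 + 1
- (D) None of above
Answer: B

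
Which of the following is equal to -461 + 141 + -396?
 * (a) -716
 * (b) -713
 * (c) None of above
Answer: a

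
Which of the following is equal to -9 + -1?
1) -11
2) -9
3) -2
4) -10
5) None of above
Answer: 4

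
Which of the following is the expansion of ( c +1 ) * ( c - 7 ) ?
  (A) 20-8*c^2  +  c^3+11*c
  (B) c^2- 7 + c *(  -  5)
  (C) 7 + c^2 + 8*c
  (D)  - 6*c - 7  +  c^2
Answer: D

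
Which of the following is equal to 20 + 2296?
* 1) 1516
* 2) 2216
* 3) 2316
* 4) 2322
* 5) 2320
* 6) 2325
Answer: 3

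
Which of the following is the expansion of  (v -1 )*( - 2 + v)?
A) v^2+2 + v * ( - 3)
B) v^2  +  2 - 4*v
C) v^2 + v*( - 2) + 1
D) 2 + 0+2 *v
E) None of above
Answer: A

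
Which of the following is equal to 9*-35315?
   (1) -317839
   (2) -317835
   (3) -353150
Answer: 2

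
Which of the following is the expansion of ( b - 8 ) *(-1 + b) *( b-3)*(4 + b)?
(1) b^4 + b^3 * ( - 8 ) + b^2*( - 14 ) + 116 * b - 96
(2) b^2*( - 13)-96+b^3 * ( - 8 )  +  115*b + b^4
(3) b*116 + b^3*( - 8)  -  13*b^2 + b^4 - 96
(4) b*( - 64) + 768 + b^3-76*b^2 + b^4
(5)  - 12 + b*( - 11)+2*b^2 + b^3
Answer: 3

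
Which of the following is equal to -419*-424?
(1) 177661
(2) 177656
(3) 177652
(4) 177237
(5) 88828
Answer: 2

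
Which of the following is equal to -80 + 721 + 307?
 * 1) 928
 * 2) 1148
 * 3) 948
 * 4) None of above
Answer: 3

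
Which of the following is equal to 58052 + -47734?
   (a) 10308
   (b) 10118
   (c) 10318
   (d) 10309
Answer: c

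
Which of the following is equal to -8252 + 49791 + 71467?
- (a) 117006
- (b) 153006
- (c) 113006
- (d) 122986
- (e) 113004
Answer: c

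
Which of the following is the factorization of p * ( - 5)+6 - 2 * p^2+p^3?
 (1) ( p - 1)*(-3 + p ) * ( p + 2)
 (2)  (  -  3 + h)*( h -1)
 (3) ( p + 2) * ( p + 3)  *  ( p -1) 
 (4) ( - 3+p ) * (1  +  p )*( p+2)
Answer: 1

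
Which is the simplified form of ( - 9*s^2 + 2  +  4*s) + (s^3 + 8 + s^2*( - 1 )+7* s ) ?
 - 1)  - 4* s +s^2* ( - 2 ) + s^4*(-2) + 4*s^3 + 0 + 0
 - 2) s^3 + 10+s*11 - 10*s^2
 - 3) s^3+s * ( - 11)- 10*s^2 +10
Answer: 2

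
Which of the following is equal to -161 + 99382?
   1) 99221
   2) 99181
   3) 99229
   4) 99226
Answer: 1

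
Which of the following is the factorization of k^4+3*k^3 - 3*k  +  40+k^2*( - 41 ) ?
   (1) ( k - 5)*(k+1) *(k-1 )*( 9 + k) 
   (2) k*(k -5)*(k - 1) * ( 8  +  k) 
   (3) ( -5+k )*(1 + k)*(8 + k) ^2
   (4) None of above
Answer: 4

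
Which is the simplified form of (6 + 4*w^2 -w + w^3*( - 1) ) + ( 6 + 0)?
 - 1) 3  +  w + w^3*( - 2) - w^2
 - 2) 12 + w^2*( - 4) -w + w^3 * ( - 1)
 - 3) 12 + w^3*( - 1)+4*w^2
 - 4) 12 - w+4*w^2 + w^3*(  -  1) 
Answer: 4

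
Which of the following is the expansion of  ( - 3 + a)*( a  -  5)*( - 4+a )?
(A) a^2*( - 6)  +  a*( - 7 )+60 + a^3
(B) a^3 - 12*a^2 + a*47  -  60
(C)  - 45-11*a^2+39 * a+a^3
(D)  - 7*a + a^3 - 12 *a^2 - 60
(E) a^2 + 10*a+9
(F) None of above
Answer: B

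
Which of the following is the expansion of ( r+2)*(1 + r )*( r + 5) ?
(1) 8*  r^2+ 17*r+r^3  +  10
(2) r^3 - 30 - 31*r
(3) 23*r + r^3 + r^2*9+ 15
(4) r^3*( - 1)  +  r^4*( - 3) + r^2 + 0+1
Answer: 1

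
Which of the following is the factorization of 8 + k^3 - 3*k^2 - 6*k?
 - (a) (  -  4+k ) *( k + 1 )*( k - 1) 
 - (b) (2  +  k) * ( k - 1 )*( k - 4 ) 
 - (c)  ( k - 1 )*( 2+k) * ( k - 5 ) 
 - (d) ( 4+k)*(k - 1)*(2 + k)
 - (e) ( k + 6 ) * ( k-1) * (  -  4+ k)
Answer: b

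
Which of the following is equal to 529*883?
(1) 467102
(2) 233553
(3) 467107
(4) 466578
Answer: 3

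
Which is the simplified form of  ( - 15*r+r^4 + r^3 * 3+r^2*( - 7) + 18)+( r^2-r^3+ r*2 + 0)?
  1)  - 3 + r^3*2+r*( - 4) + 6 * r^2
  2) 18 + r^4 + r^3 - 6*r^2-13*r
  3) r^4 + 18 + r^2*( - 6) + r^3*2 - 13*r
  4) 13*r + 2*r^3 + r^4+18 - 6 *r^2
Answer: 3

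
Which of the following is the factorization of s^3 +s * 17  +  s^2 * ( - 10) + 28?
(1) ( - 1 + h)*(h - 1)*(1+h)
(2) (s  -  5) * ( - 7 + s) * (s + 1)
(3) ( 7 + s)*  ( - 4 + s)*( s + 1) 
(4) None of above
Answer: 4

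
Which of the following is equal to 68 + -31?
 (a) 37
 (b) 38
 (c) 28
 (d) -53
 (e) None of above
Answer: a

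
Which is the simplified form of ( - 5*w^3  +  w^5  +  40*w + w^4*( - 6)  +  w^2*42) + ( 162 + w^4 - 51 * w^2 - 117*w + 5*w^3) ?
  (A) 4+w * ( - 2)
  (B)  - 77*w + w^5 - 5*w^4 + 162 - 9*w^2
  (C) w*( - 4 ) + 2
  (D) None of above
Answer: B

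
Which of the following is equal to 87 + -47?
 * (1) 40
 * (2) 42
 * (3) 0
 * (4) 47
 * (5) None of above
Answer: 1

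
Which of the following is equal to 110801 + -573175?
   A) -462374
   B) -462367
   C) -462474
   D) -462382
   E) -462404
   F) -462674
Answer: A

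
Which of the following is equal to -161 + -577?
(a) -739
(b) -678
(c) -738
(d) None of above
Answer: c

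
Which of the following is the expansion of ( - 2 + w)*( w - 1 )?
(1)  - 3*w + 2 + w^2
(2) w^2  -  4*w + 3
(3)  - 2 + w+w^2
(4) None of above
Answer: 1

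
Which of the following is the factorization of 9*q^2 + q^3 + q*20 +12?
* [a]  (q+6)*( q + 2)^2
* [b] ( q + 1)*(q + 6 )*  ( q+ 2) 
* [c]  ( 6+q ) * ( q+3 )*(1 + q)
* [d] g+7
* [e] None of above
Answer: b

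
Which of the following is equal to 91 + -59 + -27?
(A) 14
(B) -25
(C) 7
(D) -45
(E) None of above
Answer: E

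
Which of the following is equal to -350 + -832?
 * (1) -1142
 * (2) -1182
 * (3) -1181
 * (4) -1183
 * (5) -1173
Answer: 2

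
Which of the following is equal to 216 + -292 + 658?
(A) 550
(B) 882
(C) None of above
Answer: C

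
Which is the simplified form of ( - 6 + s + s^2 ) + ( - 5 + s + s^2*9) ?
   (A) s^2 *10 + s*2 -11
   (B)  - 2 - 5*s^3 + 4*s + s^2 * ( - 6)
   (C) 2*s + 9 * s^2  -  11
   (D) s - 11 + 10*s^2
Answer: A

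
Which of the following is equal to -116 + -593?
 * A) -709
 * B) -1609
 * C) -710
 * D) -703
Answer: A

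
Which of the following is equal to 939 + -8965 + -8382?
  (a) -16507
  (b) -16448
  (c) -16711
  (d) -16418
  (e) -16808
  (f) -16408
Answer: f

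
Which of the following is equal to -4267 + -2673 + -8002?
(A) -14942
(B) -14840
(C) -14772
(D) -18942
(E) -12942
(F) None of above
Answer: A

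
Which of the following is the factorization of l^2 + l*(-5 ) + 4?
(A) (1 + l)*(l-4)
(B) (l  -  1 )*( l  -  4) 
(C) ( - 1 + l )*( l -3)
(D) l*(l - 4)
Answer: B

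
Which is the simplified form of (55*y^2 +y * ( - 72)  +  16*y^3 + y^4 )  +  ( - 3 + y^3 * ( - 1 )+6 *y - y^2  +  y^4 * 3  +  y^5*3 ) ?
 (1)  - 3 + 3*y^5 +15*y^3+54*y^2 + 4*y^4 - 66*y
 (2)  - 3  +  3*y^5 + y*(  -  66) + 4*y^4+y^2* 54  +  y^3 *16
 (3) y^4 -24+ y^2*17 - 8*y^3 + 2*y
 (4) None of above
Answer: 1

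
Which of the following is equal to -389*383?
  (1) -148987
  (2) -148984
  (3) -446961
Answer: 1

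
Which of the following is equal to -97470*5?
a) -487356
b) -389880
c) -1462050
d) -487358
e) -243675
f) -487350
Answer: f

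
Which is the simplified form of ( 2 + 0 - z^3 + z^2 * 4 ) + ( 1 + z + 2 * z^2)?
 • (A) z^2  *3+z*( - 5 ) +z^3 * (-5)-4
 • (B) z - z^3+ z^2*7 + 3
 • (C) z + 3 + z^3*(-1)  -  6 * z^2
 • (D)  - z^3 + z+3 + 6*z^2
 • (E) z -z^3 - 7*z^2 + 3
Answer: D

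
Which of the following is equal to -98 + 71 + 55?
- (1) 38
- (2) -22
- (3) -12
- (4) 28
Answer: 4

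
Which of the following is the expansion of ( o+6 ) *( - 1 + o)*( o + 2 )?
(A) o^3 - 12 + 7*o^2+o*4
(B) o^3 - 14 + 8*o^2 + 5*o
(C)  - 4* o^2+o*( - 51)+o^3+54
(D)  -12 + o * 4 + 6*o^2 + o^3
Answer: A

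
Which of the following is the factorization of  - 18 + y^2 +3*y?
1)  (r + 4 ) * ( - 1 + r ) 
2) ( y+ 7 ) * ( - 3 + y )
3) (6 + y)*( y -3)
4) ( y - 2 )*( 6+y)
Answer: 3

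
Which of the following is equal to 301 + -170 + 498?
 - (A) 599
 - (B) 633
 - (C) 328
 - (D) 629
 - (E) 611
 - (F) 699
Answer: D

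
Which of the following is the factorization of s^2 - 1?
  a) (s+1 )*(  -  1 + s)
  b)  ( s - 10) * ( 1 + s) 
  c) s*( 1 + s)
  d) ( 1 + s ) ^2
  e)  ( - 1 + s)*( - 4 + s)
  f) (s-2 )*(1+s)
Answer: a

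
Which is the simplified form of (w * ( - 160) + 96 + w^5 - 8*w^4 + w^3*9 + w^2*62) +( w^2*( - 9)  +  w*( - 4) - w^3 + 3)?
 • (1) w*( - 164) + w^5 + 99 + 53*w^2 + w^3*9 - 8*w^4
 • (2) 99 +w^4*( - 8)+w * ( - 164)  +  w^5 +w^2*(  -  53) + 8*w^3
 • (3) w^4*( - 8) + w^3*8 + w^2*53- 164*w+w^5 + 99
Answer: 3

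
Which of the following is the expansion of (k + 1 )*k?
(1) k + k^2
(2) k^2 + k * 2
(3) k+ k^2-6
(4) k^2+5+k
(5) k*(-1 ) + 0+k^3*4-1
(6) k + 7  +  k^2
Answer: 1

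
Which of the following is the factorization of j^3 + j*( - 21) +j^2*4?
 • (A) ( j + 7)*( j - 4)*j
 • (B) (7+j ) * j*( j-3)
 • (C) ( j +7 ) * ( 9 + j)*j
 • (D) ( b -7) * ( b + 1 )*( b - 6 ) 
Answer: B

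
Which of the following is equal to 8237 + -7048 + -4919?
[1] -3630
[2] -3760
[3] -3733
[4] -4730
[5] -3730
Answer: 5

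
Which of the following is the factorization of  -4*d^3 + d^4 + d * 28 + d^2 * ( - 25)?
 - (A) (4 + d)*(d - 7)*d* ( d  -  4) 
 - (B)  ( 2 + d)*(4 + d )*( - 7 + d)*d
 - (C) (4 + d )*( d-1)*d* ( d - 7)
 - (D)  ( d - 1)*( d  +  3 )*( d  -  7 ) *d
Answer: C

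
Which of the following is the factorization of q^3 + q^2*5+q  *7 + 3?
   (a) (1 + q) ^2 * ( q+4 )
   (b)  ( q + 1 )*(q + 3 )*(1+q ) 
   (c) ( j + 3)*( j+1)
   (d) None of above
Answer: b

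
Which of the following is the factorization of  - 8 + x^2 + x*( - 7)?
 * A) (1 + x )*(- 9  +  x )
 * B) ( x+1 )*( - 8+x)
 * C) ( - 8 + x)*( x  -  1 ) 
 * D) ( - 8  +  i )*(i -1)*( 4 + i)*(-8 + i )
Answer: B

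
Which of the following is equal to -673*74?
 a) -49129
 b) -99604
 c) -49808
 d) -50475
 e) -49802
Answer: e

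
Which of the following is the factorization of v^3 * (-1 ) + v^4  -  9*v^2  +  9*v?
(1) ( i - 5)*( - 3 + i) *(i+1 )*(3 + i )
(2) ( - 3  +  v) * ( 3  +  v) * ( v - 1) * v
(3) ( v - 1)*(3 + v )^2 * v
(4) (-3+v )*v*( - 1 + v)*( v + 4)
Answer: 2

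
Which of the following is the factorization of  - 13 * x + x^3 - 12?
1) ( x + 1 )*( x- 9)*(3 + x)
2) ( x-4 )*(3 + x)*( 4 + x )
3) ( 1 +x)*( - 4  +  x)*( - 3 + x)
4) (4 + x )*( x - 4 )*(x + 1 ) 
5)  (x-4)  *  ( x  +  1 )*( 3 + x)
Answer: 5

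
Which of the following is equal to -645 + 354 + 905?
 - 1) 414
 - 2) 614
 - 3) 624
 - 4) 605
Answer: 2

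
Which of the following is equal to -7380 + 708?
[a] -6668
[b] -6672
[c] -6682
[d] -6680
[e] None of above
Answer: b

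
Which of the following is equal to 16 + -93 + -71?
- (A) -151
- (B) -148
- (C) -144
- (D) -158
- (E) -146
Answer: B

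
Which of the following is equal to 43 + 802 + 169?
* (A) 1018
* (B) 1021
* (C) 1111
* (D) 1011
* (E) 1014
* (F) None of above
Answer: E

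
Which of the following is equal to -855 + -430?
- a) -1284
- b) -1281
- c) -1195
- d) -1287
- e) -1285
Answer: e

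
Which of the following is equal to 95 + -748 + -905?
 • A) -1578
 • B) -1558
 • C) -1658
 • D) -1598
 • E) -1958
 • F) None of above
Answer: B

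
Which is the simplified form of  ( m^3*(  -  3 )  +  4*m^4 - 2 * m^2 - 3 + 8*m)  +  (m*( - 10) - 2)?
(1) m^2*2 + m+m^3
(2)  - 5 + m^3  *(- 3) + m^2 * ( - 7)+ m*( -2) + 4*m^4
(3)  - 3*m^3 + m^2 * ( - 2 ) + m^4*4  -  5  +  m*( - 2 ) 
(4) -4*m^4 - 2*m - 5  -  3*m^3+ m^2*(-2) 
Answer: 3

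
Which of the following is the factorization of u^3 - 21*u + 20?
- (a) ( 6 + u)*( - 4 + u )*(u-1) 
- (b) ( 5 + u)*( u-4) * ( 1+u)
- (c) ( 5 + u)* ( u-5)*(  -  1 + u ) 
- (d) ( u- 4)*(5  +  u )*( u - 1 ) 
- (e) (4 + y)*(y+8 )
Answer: d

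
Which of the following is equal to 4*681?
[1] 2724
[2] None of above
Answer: 1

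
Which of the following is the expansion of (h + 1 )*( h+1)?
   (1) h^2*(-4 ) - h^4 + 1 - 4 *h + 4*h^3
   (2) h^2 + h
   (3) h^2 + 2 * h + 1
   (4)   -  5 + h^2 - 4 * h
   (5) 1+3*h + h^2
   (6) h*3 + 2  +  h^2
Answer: 3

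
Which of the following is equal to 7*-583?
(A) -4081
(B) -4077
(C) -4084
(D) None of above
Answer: A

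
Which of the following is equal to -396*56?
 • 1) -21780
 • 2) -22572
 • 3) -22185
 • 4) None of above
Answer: 4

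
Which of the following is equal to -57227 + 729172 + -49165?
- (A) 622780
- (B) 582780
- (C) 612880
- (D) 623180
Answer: A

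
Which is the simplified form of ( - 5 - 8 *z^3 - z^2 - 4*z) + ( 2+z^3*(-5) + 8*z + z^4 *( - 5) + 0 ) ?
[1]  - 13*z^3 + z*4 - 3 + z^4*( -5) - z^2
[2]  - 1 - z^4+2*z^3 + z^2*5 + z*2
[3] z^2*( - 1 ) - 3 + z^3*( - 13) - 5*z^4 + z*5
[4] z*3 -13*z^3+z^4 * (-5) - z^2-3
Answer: 1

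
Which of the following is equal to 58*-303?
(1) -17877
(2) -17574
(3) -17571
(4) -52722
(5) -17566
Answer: 2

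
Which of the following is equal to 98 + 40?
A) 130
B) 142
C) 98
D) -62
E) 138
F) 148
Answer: E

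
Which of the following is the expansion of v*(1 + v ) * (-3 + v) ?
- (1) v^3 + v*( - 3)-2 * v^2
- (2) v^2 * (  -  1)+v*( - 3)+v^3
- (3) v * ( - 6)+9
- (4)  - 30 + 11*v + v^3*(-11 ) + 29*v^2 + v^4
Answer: 1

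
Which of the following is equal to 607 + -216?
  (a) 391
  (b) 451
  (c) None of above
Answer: a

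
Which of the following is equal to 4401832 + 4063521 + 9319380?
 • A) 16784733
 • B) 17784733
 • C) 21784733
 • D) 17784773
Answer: B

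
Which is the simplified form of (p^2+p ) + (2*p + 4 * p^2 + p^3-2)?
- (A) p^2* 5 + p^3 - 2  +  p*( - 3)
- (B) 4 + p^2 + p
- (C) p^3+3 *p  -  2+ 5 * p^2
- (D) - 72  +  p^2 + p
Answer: C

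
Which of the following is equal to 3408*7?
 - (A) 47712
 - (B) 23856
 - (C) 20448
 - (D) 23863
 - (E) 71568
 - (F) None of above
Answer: B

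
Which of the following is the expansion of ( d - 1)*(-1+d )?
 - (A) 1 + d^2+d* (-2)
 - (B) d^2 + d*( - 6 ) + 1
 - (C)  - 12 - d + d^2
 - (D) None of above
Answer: A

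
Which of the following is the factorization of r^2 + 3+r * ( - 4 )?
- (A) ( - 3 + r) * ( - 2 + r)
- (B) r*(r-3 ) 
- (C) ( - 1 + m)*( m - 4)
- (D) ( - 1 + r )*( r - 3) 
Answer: D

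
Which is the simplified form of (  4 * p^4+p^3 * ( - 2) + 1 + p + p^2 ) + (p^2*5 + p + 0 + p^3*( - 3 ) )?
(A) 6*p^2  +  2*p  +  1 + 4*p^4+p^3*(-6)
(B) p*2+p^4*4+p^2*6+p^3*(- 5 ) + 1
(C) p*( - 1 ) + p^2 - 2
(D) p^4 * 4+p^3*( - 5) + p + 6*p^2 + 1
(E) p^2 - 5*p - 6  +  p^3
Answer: B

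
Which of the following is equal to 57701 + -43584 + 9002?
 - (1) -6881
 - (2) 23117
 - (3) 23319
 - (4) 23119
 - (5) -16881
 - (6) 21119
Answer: 4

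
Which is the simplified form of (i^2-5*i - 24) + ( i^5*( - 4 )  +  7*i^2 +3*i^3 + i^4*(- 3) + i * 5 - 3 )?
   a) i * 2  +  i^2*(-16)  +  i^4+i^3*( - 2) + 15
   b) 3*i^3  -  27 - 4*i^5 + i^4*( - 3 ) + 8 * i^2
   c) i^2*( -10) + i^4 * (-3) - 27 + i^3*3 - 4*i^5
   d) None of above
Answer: b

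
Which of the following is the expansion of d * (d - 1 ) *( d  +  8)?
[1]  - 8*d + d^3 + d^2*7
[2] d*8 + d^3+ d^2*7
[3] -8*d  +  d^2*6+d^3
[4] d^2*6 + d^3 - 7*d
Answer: 1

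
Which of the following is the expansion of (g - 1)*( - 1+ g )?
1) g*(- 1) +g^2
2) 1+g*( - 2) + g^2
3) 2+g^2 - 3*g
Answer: 2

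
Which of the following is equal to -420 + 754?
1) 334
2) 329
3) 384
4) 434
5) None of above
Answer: 1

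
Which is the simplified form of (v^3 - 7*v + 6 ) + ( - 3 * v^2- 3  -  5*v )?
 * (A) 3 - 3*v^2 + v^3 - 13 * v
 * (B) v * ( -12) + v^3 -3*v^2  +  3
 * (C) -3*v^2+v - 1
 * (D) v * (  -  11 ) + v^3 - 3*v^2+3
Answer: B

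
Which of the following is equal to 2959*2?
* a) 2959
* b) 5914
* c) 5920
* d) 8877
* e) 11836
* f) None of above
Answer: f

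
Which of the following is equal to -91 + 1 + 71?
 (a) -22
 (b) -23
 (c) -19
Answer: c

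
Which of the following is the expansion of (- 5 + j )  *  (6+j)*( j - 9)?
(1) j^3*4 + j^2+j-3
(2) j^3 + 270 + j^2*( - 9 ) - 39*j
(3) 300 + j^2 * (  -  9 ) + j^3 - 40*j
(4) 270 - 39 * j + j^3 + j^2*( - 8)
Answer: 4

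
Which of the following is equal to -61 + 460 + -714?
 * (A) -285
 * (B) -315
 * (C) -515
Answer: B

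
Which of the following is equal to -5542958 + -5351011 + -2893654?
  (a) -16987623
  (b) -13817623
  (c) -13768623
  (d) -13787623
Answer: d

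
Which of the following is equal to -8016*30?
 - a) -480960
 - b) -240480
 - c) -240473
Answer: b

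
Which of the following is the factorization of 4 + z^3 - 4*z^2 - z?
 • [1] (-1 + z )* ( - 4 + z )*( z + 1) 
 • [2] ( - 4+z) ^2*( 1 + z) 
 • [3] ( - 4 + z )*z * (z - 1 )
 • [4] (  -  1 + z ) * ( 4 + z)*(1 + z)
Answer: 1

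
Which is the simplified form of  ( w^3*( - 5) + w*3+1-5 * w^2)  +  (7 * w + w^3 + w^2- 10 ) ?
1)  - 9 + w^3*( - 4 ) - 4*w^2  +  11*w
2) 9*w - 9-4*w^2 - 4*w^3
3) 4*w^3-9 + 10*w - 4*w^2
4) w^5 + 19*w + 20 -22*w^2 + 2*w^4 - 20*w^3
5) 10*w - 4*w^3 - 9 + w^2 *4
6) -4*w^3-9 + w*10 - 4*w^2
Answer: 6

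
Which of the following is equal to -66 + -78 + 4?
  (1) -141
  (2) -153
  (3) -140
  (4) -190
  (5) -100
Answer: 3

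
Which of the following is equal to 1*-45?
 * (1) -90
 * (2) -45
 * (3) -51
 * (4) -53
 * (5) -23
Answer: 2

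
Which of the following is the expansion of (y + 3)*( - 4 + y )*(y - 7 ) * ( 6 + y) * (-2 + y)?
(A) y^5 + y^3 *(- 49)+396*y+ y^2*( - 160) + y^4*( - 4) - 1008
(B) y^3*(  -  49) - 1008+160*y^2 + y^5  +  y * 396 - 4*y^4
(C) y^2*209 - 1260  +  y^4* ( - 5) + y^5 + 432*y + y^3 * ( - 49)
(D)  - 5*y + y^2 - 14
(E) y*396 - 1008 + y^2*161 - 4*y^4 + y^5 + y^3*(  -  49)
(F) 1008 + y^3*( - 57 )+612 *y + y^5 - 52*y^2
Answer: B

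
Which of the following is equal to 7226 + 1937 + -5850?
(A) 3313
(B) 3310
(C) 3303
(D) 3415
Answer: A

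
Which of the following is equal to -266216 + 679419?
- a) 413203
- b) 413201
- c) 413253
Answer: a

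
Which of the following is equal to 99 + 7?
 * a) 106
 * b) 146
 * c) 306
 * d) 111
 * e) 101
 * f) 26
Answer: a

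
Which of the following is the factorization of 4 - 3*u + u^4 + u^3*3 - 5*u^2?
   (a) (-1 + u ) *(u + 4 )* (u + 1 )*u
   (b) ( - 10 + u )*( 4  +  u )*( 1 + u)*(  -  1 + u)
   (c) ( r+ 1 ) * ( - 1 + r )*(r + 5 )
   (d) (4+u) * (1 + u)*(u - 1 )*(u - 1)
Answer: d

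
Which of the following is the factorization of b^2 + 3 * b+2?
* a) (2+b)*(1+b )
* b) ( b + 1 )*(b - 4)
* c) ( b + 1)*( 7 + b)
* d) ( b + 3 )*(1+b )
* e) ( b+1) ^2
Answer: a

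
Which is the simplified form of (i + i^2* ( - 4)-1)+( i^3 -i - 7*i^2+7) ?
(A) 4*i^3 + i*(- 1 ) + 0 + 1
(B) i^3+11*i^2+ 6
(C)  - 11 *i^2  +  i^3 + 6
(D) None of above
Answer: C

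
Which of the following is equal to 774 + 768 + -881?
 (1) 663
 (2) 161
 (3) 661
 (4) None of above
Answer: 3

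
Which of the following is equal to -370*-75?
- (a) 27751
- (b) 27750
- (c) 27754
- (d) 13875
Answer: b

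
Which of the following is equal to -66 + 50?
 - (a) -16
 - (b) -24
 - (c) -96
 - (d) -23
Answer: a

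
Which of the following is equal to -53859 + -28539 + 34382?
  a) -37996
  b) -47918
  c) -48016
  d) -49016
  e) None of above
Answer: c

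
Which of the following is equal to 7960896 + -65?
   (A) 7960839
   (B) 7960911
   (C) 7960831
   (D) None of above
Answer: C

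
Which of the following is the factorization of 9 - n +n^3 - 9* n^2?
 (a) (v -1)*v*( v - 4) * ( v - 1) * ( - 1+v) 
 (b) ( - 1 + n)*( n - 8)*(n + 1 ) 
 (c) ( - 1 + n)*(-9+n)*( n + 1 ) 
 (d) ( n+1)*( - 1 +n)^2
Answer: c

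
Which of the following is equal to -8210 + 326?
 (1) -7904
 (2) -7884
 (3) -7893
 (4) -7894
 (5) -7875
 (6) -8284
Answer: 2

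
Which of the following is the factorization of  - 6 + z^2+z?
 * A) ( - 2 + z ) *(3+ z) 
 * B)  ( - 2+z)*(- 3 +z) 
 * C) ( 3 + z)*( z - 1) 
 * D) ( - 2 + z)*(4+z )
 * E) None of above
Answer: A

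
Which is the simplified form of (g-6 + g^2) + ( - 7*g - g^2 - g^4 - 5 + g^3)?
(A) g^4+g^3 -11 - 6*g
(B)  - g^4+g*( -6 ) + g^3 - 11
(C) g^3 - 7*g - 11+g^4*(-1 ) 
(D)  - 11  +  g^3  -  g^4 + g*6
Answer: B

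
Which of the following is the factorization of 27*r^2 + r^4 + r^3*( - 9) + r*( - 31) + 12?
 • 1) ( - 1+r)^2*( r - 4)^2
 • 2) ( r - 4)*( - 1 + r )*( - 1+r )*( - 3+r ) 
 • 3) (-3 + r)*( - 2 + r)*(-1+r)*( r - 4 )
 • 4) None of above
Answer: 2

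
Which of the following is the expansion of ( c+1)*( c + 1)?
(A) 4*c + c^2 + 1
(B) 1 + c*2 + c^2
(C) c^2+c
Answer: B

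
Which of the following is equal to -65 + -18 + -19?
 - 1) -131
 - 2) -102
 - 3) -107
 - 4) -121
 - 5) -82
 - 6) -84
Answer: 2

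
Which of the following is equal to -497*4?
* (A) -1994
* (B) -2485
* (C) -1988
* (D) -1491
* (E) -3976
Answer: C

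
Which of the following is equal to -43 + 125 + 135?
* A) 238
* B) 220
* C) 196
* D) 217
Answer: D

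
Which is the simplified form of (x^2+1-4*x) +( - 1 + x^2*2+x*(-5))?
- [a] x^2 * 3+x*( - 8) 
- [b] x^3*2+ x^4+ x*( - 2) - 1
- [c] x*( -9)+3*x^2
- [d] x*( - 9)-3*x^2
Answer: c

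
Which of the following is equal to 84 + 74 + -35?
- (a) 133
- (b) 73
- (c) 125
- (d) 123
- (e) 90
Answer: d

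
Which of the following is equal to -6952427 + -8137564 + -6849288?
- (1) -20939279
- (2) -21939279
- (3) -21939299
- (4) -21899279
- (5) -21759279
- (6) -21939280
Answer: 2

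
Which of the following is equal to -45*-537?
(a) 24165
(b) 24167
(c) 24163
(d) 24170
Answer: a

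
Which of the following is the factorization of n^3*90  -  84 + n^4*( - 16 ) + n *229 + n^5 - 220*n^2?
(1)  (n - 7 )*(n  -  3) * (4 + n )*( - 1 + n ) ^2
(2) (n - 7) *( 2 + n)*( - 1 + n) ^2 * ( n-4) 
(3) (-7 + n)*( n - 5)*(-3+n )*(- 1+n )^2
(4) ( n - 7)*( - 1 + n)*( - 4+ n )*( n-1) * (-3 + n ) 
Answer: 4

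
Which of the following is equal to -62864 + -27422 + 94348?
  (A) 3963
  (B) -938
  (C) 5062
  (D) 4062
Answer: D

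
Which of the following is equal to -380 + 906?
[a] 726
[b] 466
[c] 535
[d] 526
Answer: d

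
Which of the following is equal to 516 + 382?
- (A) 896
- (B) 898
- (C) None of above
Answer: B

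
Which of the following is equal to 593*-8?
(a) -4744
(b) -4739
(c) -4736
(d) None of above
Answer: a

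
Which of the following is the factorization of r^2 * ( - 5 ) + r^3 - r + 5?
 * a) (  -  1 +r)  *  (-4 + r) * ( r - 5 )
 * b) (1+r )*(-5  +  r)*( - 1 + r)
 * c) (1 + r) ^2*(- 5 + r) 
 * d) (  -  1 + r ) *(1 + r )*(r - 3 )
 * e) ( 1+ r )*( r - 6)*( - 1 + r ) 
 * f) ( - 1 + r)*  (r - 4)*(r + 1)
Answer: b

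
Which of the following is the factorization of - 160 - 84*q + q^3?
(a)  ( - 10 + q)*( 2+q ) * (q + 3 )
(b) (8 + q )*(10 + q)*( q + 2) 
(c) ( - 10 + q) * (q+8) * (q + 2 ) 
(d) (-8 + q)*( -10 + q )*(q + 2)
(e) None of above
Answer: c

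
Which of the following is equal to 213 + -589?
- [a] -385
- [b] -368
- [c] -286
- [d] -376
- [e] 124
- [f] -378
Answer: d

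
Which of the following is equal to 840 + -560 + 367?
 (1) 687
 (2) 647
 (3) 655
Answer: 2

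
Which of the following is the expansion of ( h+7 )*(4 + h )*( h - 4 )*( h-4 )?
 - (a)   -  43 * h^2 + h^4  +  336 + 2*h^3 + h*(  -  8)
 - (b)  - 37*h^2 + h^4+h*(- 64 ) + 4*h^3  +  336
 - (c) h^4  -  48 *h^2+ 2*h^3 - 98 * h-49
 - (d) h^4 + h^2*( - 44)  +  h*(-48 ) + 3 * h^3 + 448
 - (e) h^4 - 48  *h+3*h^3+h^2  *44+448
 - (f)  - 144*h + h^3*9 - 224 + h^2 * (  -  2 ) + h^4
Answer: d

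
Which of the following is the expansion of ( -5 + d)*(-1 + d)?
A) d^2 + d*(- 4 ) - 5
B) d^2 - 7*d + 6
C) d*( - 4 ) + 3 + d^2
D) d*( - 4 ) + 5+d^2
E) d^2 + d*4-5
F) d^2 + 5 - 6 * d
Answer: F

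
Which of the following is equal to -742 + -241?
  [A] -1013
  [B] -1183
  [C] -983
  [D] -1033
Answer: C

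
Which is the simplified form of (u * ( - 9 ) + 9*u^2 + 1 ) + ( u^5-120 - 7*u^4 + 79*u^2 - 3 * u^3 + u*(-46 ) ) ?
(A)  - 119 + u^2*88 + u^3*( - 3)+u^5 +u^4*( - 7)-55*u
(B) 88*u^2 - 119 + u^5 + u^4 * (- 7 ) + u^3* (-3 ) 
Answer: A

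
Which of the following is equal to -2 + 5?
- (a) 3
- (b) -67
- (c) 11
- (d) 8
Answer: a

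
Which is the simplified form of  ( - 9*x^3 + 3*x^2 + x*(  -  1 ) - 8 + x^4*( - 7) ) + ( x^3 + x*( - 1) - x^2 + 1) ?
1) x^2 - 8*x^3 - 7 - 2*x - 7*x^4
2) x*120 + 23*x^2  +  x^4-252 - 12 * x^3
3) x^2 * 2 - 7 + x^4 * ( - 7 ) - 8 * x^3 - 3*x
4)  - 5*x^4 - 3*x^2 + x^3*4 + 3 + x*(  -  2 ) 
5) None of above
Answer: 5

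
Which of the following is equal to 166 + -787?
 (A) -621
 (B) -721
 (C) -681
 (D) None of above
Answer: A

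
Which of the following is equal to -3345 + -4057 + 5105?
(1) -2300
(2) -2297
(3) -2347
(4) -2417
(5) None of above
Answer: 2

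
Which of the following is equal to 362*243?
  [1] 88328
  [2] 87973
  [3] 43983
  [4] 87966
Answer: 4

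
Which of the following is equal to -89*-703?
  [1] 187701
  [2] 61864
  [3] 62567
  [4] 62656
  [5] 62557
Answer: 3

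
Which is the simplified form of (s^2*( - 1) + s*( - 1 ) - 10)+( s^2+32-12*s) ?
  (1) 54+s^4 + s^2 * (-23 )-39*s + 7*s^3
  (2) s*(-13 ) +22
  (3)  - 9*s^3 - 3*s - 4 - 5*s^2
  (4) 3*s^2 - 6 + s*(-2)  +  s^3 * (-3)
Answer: 2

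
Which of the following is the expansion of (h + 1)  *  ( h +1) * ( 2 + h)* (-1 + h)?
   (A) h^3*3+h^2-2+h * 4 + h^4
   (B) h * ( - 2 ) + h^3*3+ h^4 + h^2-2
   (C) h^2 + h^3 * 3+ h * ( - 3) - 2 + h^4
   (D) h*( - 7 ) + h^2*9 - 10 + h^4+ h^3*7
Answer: C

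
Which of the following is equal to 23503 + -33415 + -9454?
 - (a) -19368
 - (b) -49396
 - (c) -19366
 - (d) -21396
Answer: c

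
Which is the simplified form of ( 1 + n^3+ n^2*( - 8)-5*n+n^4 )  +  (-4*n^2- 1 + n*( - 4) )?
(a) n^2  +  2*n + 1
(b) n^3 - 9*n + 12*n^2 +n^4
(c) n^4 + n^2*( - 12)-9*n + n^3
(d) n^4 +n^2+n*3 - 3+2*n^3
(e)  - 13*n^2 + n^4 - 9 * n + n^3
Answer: c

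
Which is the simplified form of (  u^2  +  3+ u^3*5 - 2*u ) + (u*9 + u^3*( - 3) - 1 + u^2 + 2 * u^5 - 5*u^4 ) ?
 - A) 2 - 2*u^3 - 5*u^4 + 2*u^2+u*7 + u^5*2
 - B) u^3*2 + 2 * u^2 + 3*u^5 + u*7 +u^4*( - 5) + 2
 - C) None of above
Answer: C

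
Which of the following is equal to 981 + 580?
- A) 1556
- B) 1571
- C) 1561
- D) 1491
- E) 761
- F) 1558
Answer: C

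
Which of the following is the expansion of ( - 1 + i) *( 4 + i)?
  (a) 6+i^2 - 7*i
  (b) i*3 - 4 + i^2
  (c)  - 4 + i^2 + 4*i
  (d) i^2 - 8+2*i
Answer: b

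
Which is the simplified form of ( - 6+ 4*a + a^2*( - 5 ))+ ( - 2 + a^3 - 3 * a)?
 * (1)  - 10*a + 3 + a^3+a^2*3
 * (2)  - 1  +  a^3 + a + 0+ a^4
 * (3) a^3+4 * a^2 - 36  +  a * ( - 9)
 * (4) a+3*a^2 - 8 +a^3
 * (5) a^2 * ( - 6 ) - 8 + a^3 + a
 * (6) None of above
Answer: 6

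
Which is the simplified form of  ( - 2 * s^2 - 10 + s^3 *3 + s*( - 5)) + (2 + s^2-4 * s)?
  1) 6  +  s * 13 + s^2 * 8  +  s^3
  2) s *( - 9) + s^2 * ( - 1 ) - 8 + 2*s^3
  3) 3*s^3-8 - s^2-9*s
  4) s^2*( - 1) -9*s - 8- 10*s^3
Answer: 3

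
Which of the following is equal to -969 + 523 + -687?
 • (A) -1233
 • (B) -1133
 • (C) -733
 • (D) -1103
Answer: B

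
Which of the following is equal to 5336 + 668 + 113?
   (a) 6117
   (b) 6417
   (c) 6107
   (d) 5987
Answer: a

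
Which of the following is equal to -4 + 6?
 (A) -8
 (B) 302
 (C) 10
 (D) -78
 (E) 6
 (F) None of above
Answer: F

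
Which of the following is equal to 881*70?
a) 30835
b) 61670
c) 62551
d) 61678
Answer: b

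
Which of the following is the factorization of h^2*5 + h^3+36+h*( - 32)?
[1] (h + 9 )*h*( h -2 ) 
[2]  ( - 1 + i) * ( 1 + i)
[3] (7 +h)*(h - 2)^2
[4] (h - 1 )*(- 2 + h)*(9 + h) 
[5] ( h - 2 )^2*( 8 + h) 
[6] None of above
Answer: 6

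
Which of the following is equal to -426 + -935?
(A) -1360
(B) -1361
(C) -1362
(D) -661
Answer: B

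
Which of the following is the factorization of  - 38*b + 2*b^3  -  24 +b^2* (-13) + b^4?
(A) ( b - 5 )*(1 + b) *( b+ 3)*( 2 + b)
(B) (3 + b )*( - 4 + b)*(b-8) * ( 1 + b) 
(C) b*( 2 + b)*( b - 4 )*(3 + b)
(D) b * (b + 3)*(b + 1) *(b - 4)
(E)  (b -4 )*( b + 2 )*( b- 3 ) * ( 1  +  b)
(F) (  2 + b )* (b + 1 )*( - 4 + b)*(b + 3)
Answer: F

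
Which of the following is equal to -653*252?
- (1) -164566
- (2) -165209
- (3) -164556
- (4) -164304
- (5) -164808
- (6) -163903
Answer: 3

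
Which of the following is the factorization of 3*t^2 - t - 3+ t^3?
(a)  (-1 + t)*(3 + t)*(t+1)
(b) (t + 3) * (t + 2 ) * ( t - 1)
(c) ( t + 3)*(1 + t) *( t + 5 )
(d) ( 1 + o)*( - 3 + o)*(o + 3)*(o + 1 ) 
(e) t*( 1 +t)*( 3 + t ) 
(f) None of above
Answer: a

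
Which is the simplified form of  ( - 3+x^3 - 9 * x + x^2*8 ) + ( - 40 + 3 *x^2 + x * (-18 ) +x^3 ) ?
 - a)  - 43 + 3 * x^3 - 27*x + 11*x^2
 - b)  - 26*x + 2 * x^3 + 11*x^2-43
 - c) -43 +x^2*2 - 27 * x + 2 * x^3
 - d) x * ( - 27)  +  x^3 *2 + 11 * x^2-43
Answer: d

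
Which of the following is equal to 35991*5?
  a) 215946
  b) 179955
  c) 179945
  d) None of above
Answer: b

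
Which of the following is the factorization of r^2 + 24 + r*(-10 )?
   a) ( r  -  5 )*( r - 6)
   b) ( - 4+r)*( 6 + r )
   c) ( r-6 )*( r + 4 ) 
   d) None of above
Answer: d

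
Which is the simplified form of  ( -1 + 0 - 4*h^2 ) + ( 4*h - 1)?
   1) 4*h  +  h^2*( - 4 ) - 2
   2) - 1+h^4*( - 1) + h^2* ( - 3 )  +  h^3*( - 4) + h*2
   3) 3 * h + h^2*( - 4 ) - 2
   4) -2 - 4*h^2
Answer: 1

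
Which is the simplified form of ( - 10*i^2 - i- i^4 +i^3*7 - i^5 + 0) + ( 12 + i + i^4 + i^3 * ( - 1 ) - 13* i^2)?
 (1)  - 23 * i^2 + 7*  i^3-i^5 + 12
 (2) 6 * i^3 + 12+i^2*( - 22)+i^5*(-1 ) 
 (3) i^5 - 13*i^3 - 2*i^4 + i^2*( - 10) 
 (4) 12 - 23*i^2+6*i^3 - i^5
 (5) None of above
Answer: 4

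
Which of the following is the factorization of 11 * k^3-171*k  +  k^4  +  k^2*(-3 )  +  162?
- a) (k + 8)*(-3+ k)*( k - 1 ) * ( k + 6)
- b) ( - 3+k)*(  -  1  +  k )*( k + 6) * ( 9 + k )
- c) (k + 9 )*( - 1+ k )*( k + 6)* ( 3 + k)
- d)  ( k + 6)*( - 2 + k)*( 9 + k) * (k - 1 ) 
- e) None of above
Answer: b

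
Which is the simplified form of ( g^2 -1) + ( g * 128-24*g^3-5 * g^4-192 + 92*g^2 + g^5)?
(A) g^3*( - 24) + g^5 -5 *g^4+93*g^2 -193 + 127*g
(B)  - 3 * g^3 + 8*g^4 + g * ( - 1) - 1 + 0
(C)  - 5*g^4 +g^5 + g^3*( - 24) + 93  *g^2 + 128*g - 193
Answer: C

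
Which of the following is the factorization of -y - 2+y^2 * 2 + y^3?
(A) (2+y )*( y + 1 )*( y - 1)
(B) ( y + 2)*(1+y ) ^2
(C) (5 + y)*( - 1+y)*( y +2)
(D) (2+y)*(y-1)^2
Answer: A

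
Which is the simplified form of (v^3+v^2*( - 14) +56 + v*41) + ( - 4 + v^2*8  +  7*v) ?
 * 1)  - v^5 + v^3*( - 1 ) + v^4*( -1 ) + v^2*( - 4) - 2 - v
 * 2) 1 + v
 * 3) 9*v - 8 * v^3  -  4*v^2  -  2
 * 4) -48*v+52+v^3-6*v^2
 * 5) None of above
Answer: 5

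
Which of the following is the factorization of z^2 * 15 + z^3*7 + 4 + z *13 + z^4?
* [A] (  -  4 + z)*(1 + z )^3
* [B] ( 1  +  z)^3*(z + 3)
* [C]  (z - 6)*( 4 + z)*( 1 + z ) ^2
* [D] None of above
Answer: D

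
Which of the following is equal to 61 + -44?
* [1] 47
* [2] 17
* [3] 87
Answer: 2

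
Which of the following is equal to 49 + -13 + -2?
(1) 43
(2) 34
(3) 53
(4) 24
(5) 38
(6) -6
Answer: 2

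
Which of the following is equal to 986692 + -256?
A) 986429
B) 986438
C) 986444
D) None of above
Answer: D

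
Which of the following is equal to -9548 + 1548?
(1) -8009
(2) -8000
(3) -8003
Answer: 2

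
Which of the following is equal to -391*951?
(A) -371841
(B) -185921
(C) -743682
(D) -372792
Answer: A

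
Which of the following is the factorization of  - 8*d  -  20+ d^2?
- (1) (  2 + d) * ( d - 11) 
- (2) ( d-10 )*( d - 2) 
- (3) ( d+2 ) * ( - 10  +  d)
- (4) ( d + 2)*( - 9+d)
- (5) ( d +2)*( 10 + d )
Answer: 3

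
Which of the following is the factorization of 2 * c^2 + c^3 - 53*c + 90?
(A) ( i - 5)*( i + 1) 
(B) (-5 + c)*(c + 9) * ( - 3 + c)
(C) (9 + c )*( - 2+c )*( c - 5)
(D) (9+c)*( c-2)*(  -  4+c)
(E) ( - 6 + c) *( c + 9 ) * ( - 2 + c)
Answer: C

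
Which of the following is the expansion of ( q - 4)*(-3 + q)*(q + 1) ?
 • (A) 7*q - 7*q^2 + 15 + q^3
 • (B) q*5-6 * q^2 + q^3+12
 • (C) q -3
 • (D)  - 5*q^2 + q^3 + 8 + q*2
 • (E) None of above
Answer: B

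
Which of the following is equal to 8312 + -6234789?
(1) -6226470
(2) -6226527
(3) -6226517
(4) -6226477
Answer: 4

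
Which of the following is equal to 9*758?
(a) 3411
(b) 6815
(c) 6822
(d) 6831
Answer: c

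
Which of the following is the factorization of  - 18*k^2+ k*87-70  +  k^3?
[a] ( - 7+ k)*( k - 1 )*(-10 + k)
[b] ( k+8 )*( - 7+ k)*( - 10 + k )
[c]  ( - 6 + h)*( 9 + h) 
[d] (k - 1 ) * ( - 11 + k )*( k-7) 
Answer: a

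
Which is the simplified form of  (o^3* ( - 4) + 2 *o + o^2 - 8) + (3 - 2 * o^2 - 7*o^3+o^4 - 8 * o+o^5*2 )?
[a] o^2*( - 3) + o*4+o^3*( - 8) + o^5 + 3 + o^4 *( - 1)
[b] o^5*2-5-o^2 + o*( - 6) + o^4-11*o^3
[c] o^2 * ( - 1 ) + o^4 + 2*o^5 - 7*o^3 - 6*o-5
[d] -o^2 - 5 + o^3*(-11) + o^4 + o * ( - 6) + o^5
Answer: b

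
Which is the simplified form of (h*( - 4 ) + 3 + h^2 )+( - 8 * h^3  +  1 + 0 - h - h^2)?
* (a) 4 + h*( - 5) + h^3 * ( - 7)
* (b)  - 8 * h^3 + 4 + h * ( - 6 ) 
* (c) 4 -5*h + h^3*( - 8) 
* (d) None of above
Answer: c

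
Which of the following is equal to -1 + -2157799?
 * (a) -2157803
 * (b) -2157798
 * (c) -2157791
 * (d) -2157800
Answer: d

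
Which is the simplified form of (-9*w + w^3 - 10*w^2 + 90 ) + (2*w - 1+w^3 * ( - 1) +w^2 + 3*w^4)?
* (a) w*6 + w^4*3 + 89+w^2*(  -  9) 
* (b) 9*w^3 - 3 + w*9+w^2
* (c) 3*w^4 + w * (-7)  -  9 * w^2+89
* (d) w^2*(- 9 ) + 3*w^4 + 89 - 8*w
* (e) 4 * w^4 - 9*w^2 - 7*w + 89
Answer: c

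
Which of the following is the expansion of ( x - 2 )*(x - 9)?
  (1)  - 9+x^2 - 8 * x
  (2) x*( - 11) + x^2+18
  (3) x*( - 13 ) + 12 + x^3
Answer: 2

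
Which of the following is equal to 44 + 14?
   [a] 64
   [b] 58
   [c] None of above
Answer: b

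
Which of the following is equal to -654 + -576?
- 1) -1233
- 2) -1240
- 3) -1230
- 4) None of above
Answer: 3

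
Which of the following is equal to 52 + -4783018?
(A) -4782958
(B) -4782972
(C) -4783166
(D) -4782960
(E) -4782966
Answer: E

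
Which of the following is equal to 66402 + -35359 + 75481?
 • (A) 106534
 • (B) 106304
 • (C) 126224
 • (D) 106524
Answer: D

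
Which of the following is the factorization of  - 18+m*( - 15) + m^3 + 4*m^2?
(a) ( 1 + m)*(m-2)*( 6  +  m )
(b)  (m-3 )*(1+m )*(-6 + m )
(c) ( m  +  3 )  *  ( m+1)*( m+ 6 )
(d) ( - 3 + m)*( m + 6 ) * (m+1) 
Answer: d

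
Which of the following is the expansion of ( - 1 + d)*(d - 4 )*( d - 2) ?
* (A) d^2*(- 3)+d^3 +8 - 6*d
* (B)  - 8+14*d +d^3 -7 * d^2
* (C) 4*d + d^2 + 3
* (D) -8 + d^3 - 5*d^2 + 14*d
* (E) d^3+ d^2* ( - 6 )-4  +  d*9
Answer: B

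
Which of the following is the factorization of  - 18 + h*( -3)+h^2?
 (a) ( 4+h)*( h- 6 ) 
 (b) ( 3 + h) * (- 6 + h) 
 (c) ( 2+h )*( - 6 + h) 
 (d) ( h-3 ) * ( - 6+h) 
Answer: b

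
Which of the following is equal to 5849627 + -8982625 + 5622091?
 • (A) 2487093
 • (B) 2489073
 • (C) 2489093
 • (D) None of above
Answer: C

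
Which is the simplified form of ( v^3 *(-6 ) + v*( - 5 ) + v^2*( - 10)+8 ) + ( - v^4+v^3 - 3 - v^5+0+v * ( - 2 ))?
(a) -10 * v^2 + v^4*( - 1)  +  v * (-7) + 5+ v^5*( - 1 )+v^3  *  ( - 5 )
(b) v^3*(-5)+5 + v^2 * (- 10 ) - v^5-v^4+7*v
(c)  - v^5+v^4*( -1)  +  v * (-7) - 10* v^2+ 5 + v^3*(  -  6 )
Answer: a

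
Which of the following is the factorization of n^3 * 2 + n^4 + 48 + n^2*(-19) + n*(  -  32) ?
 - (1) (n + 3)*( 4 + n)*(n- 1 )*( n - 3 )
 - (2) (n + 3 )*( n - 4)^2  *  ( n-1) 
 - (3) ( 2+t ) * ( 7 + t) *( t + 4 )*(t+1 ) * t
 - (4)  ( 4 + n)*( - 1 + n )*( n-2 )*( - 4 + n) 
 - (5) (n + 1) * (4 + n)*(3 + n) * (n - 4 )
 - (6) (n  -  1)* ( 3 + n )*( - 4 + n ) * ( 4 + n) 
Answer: 6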